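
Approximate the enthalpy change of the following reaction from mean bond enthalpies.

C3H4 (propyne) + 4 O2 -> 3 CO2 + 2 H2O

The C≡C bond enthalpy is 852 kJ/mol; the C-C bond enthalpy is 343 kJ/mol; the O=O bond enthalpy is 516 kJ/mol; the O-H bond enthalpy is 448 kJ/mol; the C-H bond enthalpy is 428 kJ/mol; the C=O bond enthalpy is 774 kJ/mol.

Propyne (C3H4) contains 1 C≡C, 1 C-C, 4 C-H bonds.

Bonds broken (reactants):
  C≡C: 1 × 852 = 852
  C-C: 1 × 343 = 343
  C-H: 4 × 428 = 1712
  O=O: 4 × 516 = 2064
  Σ(broken) = 4971 kJ
Bonds formed (products):
  C=O: 6 × 774 = 4644
  O-H: 4 × 448 = 1792
  Σ(formed) = 6436 kJ
ΔH = Σ(broken) − Σ(formed) = 4971 − 6436 = −1465 kJ

ΔH ≈ −1465 kJ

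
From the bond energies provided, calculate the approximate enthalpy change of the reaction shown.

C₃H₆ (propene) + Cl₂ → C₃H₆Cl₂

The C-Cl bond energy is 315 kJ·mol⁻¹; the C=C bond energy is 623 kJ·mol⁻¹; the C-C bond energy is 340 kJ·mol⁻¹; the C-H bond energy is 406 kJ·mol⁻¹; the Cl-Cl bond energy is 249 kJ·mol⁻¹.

Bonds broken (reactants):
  C-C: 1 × 340 = 340
  C-H: 6 × 406 = 2436
  C=C: 1 × 623 = 623
  Cl-Cl: 1 × 249 = 249
  Σ(broken) = 3648 kJ
Bonds formed (products):
  C-C: 2 × 340 = 680
  C-Cl: 2 × 315 = 630
  C-H: 6 × 406 = 2436
  Σ(formed) = 3746 kJ
ΔH = Σ(broken) − Σ(formed) = 3648 − 3746 = −98 kJ

ΔH ≈ −98 kJ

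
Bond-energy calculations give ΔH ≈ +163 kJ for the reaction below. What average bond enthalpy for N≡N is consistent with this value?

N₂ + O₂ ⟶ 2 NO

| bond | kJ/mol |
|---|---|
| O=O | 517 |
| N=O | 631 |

Let D be the N≡N bond energy.
Σ(broken) = 1×D + 1×517 = 517 + D
Σ(formed) = 2×631 = 1262
ΔH = Σ(broken) − Σ(formed) = (517 + D) − (1262) = −745 + D
Setting this equal to +163 kJ gives D = 908 kJ/mol.

D(N≡N) ≈ 908 kJ/mol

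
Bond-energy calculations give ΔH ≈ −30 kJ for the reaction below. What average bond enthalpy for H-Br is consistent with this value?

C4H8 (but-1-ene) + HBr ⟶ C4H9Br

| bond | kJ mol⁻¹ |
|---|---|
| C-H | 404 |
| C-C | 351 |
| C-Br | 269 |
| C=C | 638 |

Let D be the H-Br bond energy.
Σ(broken) = 2×351 + 8×404 + 1×638 + 1×D = 4572 + D
Σ(formed) = 1×269 + 3×351 + 9×404 = 4958
ΔH = Σ(broken) − Σ(formed) = (4572 + D) − (4958) = −386 + D
Setting this equal to −30 kJ gives D = 356 kJ/mol.

D(H-Br) ≈ 356 kJ/mol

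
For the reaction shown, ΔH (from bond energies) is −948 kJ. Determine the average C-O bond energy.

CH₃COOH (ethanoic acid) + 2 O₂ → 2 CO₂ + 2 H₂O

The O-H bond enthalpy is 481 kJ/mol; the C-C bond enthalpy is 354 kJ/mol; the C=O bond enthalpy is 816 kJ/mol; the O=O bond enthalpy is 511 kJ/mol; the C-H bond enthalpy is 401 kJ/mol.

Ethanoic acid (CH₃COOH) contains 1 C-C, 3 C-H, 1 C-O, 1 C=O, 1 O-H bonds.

Let D be the C-O bond energy.
Σ(broken) = 1×354 + 3×401 + 1×D + 1×816 + 1×481 + 2×511 = 3876 + D
Σ(formed) = 4×816 + 4×481 = 5188
ΔH = Σ(broken) − Σ(formed) = (3876 + D) − (5188) = −1312 + D
Setting this equal to −948 kJ gives D = 364 kJ/mol.

D(C-O) ≈ 364 kJ/mol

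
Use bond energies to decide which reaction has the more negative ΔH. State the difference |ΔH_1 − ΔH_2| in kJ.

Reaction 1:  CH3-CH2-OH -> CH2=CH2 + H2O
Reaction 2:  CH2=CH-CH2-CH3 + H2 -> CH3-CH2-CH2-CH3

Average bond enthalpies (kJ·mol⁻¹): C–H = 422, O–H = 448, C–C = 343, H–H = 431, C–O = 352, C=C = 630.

Reaction 2, by 165 kJ

Reaction 1:
  Bonds broken (reactants):
    C–C: 1 × 343 = 343
    C–H: 5 × 422 = 2110
    C–O: 1 × 352 = 352
    O–H: 1 × 448 = 448
    Σ(broken) = 3253 kJ
  Bonds formed (products):
    C–H: 4 × 422 = 1688
    C=C: 1 × 630 = 630
    O–H: 2 × 448 = 896
    Σ(formed) = 3214 kJ
  ΔH_1 = 3253 − 3214 = +39 kJ
Reaction 2:
  Bonds broken (reactants):
    C–C: 2 × 343 = 686
    C–H: 8 × 422 = 3376
    C=C: 1 × 630 = 630
    H–H: 1 × 431 = 431
    Σ(broken) = 5123 kJ
  Bonds formed (products):
    C–C: 3 × 343 = 1029
    C–H: 10 × 422 = 4220
    Σ(formed) = 5249 kJ
  ΔH_2 = 5123 − 5249 = −126 kJ
ΔH_1 − ΔH_2 = +165 kJ, so reaction 2 has the more negative ΔH; |ΔH_1 − ΔH_2| = 165 kJ.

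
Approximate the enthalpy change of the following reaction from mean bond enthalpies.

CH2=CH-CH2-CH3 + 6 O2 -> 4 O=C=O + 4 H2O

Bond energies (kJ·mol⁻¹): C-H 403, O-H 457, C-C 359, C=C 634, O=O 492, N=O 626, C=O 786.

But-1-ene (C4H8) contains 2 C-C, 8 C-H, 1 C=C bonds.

ΔH ≈ −2416 kJ

Bonds broken (reactants):
  C-C: 2 × 359 = 718
  C-H: 8 × 403 = 3224
  C=C: 1 × 634 = 634
  O=O: 6 × 492 = 2952
  Σ(broken) = 7528 kJ
Bonds formed (products):
  C=O: 8 × 786 = 6288
  O-H: 8 × 457 = 3656
  Σ(formed) = 9944 kJ
ΔH = Σ(broken) − Σ(formed) = 7528 − 9944 = −2416 kJ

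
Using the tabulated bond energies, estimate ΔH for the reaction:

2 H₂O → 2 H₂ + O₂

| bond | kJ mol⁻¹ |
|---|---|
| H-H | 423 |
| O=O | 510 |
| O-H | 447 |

ΔH ≈ +432 kJ

Bonds broken (reactants):
  O-H: 4 × 447 = 1788
  Σ(broken) = 1788 kJ
Bonds formed (products):
  H-H: 2 × 423 = 846
  O=O: 1 × 510 = 510
  Σ(formed) = 1356 kJ
ΔH = Σ(broken) − Σ(formed) = 1788 − 1356 = +432 kJ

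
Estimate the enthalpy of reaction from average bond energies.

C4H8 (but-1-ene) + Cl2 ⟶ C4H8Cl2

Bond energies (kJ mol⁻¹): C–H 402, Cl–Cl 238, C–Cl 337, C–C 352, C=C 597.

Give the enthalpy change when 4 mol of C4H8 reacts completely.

ΔH = −764 kJ

Bonds broken (reactants):
  C–C: 2 × 352 = 704
  C–H: 8 × 402 = 3216
  C=C: 1 × 597 = 597
  Cl–Cl: 1 × 238 = 238
  Σ(broken) = 4755 kJ
Bonds formed (products):
  C–C: 3 × 352 = 1056
  C–Cl: 2 × 337 = 674
  C–H: 8 × 402 = 3216
  Σ(formed) = 4946 kJ
ΔH = Σ(broken) − Σ(formed) = 4755 − 4946 = −191 kJ
For 4× the reaction as written: 4 × (−191) = −764 kJ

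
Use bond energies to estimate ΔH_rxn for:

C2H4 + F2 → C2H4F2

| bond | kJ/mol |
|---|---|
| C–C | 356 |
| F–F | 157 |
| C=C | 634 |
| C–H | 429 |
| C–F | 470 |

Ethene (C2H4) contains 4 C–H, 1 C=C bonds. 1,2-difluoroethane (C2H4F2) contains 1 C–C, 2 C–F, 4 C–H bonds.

Bonds broken (reactants):
  C–H: 4 × 429 = 1716
  C=C: 1 × 634 = 634
  F–F: 1 × 157 = 157
  Σ(broken) = 2507 kJ
Bonds formed (products):
  C–C: 1 × 356 = 356
  C–F: 2 × 470 = 940
  C–H: 4 × 429 = 1716
  Σ(formed) = 3012 kJ
ΔH = Σ(broken) − Σ(formed) = 2507 − 3012 = −505 kJ

ΔH ≈ −505 kJ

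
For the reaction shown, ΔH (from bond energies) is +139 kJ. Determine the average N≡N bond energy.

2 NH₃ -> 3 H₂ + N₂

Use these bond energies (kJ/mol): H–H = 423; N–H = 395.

Let D be the N≡N bond energy.
Σ(broken) = 6×395 = 2370
Σ(formed) = 3×423 + 1×D = 1269 + D
ΔH = Σ(broken) − Σ(formed) = (2370) − (1269 + D) = +1101 − D
Setting this equal to +139 kJ gives D = 962 kJ/mol.

D(N≡N) ≈ 962 kJ/mol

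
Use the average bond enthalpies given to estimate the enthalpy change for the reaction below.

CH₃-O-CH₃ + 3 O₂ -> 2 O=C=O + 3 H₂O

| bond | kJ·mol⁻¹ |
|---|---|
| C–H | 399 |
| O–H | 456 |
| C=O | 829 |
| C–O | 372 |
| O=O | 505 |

ΔH ≈ −1399 kJ

Bonds broken (reactants):
  C–H: 6 × 399 = 2394
  C–O: 2 × 372 = 744
  O=O: 3 × 505 = 1515
  Σ(broken) = 4653 kJ
Bonds formed (products):
  C=O: 4 × 829 = 3316
  O–H: 6 × 456 = 2736
  Σ(formed) = 6052 kJ
ΔH = Σ(broken) − Σ(formed) = 4653 − 6052 = −1399 kJ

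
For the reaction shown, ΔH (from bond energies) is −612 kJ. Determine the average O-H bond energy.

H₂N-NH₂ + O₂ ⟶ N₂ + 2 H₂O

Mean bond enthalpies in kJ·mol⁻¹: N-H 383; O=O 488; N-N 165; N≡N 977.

Let D be the O-H bond energy.
Σ(broken) = 4×383 + 1×165 + 1×488 = 2185
Σ(formed) = 1×977 + 4×D = 977 + 4D
ΔH = Σ(broken) − Σ(formed) = (2185) − (977 + 4D) = +1208 − 4D
Setting this equal to −612 kJ gives 4D = 1820, so D = 455 kJ/mol.

D(O-H) ≈ 455 kJ/mol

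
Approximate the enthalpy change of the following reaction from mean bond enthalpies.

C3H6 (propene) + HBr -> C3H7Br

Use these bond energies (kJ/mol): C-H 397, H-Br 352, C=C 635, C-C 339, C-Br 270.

Bonds broken (reactants):
  C-C: 1 × 339 = 339
  C-H: 6 × 397 = 2382
  C=C: 1 × 635 = 635
  H-Br: 1 × 352 = 352
  Σ(broken) = 3708 kJ
Bonds formed (products):
  C-Br: 1 × 270 = 270
  C-C: 2 × 339 = 678
  C-H: 7 × 397 = 2779
  Σ(formed) = 3727 kJ
ΔH = Σ(broken) − Σ(formed) = 3708 − 3727 = −19 kJ

ΔH ≈ −19 kJ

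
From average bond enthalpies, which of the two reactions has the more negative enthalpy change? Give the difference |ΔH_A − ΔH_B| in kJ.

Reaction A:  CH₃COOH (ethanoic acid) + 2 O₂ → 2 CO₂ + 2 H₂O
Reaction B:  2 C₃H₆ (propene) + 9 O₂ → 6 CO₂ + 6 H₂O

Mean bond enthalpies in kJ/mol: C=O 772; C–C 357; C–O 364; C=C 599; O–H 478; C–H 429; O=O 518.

Reaction A:
  Bonds broken (reactants):
    C–C: 1 × 357 = 357
    C–H: 3 × 429 = 1287
    C–O: 1 × 364 = 364
    C=O: 1 × 772 = 772
    O–H: 1 × 478 = 478
    O=O: 2 × 518 = 1036
    Σ(broken) = 4294 kJ
  Bonds formed (products):
    C=O: 4 × 772 = 3088
    O–H: 4 × 478 = 1912
    Σ(formed) = 5000 kJ
  ΔH_A = 4294 − 5000 = −706 kJ
Reaction B:
  Bonds broken (reactants):
    C–C: 2 × 357 = 714
    C–H: 12 × 429 = 5148
    C=C: 2 × 599 = 1198
    O=O: 9 × 518 = 4662
    Σ(broken) = 11722 kJ
  Bonds formed (products):
    C=O: 12 × 772 = 9264
    O–H: 12 × 478 = 5736
    Σ(formed) = 15000 kJ
  ΔH_B = 11722 − 15000 = −3278 kJ
ΔH_A − ΔH_B = +2572 kJ, so reaction B has the more negative ΔH; |ΔH_A − ΔH_B| = 2572 kJ.

Reaction B, by 2572 kJ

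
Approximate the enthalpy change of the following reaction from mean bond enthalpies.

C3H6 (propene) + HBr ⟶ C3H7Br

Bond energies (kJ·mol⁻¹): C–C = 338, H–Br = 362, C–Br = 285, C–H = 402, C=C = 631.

ΔH ≈ −32 kJ

Bonds broken (reactants):
  C–C: 1 × 338 = 338
  C–H: 6 × 402 = 2412
  C=C: 1 × 631 = 631
  H–Br: 1 × 362 = 362
  Σ(broken) = 3743 kJ
Bonds formed (products):
  C–Br: 1 × 285 = 285
  C–C: 2 × 338 = 676
  C–H: 7 × 402 = 2814
  Σ(formed) = 3775 kJ
ΔH = Σ(broken) − Σ(formed) = 3743 − 3775 = −32 kJ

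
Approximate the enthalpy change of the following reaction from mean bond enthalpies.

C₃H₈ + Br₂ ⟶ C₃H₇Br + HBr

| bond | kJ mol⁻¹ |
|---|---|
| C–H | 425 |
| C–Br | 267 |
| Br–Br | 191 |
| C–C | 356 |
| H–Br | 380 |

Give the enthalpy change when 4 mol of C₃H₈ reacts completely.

Bonds broken (reactants):
  Br–Br: 1 × 191 = 191
  C–C: 2 × 356 = 712
  C–H: 8 × 425 = 3400
  Σ(broken) = 4303 kJ
Bonds formed (products):
  C–Br: 1 × 267 = 267
  C–C: 2 × 356 = 712
  C–H: 7 × 425 = 2975
  H–Br: 1 × 380 = 380
  Σ(formed) = 4334 kJ
ΔH = Σ(broken) − Σ(formed) = 4303 − 4334 = −31 kJ
For 4× the reaction as written: 4 × (−31) = −124 kJ

ΔH = −124 kJ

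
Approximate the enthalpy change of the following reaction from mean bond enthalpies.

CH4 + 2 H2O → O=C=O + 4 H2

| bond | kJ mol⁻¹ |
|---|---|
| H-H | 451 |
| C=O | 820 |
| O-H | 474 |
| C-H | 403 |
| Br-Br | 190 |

ΔH ≈ +64 kJ

Bonds broken (reactants):
  C-H: 4 × 403 = 1612
  O-H: 4 × 474 = 1896
  Σ(broken) = 3508 kJ
Bonds formed (products):
  C=O: 2 × 820 = 1640
  H-H: 4 × 451 = 1804
  Σ(formed) = 3444 kJ
ΔH = Σ(broken) − Σ(formed) = 3508 − 3444 = +64 kJ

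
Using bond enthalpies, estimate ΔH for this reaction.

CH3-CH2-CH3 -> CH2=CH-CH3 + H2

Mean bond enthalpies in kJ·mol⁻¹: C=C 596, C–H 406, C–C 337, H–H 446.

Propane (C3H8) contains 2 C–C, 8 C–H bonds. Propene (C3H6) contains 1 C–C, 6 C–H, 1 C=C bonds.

ΔH ≈ +107 kJ

Bonds broken (reactants):
  C–C: 2 × 337 = 674
  C–H: 8 × 406 = 3248
  Σ(broken) = 3922 kJ
Bonds formed (products):
  C–C: 1 × 337 = 337
  C–H: 6 × 406 = 2436
  C=C: 1 × 596 = 596
  H–H: 1 × 446 = 446
  Σ(formed) = 3815 kJ
ΔH = Σ(broken) − Σ(formed) = 3922 − 3815 = +107 kJ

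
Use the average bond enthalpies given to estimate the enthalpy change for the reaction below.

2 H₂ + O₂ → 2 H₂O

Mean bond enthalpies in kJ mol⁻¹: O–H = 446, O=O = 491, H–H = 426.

Bonds broken (reactants):
  H–H: 2 × 426 = 852
  O=O: 1 × 491 = 491
  Σ(broken) = 1343 kJ
Bonds formed (products):
  O–H: 4 × 446 = 1784
  Σ(formed) = 1784 kJ
ΔH = Σ(broken) − Σ(formed) = 1343 − 1784 = −441 kJ

ΔH ≈ −441 kJ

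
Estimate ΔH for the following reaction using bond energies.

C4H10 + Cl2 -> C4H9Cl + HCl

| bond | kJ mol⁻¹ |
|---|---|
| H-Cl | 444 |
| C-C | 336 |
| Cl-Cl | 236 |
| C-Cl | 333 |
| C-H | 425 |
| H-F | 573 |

Bonds broken (reactants):
  C-C: 3 × 336 = 1008
  C-H: 10 × 425 = 4250
  Cl-Cl: 1 × 236 = 236
  Σ(broken) = 5494 kJ
Bonds formed (products):
  C-C: 3 × 336 = 1008
  C-Cl: 1 × 333 = 333
  C-H: 9 × 425 = 3825
  H-Cl: 1 × 444 = 444
  Σ(formed) = 5610 kJ
ΔH = Σ(broken) − Σ(formed) = 5494 − 5610 = −116 kJ

ΔH ≈ −116 kJ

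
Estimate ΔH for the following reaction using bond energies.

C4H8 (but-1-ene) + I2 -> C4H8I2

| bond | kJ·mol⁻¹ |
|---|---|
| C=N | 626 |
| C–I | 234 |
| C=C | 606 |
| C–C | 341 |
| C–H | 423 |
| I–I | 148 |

Bonds broken (reactants):
  C–C: 2 × 341 = 682
  C–H: 8 × 423 = 3384
  C=C: 1 × 606 = 606
  I–I: 1 × 148 = 148
  Σ(broken) = 4820 kJ
Bonds formed (products):
  C–C: 3 × 341 = 1023
  C–H: 8 × 423 = 3384
  C–I: 2 × 234 = 468
  Σ(formed) = 4875 kJ
ΔH = Σ(broken) − Σ(formed) = 4820 − 4875 = −55 kJ

ΔH ≈ −55 kJ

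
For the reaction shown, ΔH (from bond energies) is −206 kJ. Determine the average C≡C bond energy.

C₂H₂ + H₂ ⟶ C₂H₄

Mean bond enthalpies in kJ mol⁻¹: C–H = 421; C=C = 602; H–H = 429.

Let D be the C≡C bond energy.
Σ(broken) = 1×D + 2×421 + 1×429 = 1271 + D
Σ(formed) = 4×421 + 1×602 = 2286
ΔH = Σ(broken) − Σ(formed) = (1271 + D) − (2286) = −1015 + D
Setting this equal to −206 kJ gives D = 809 kJ/mol.

D(C≡C) ≈ 809 kJ/mol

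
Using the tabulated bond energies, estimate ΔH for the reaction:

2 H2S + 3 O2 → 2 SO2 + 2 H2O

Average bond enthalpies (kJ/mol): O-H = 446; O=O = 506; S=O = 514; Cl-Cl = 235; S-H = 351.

Bonds broken (reactants):
  O=O: 3 × 506 = 1518
  S-H: 4 × 351 = 1404
  Σ(broken) = 2922 kJ
Bonds formed (products):
  O-H: 4 × 446 = 1784
  S=O: 4 × 514 = 2056
  Σ(formed) = 3840 kJ
ΔH = Σ(broken) − Σ(formed) = 2922 − 3840 = −918 kJ

ΔH ≈ −918 kJ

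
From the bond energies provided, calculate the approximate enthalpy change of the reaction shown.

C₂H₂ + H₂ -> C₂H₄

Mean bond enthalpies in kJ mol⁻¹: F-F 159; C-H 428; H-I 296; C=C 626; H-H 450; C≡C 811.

ΔH ≈ −221 kJ

Bonds broken (reactants):
  C≡C: 1 × 811 = 811
  C-H: 2 × 428 = 856
  H-H: 1 × 450 = 450
  Σ(broken) = 2117 kJ
Bonds formed (products):
  C-H: 4 × 428 = 1712
  C=C: 1 × 626 = 626
  Σ(formed) = 2338 kJ
ΔH = Σ(broken) − Σ(formed) = 2117 − 2338 = −221 kJ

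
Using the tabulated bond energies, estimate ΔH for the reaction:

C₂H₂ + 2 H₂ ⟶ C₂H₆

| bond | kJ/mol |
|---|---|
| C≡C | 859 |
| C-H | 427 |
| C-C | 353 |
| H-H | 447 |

ΔH ≈ −308 kJ

Bonds broken (reactants):
  C≡C: 1 × 859 = 859
  C-H: 2 × 427 = 854
  H-H: 2 × 447 = 894
  Σ(broken) = 2607 kJ
Bonds formed (products):
  C-C: 1 × 353 = 353
  C-H: 6 × 427 = 2562
  Σ(formed) = 2915 kJ
ΔH = Σ(broken) − Σ(formed) = 2607 − 2915 = −308 kJ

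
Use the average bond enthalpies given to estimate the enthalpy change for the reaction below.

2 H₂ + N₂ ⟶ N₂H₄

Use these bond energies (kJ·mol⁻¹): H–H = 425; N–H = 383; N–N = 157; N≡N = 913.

ΔH ≈ +74 kJ

Bonds broken (reactants):
  H–H: 2 × 425 = 850
  N≡N: 1 × 913 = 913
  Σ(broken) = 1763 kJ
Bonds formed (products):
  N–H: 4 × 383 = 1532
  N–N: 1 × 157 = 157
  Σ(formed) = 1689 kJ
ΔH = Σ(broken) − Σ(formed) = 1763 − 1689 = +74 kJ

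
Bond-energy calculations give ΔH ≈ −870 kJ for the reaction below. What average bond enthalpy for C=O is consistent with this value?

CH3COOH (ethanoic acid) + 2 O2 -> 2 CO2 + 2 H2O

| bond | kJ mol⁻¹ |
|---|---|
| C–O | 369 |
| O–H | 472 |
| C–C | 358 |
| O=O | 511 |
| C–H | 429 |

Let D be the C=O bond energy.
Σ(broken) = 1×358 + 3×429 + 1×369 + 1×D + 1×472 + 2×511 = 3508 + D
Σ(formed) = 4×D + 4×472 = 1888 + 4D
ΔH = Σ(broken) − Σ(formed) = (3508 + D) − (1888 + 4D) = +1620 − 3D
Setting this equal to −870 kJ gives 3D = 2490, so D = 830 kJ/mol.

D(C=O) ≈ 830 kJ/mol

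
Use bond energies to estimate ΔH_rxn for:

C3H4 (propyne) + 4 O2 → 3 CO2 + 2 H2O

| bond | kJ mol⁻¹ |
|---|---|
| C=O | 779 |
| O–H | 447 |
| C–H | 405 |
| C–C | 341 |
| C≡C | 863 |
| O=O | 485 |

Bonds broken (reactants):
  C≡C: 1 × 863 = 863
  C–C: 1 × 341 = 341
  C–H: 4 × 405 = 1620
  O=O: 4 × 485 = 1940
  Σ(broken) = 4764 kJ
Bonds formed (products):
  C=O: 6 × 779 = 4674
  O–H: 4 × 447 = 1788
  Σ(formed) = 6462 kJ
ΔH = Σ(broken) − Σ(formed) = 4764 − 6462 = −1698 kJ

ΔH ≈ −1698 kJ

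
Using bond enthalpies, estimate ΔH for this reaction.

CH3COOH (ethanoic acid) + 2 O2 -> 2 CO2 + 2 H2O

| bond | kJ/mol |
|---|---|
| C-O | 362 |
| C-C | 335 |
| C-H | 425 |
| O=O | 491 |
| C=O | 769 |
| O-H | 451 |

ΔH ≈ −706 kJ

Bonds broken (reactants):
  C-C: 1 × 335 = 335
  C-H: 3 × 425 = 1275
  C-O: 1 × 362 = 362
  C=O: 1 × 769 = 769
  O-H: 1 × 451 = 451
  O=O: 2 × 491 = 982
  Σ(broken) = 4174 kJ
Bonds formed (products):
  C=O: 4 × 769 = 3076
  O-H: 4 × 451 = 1804
  Σ(formed) = 4880 kJ
ΔH = Σ(broken) − Σ(formed) = 4174 − 4880 = −706 kJ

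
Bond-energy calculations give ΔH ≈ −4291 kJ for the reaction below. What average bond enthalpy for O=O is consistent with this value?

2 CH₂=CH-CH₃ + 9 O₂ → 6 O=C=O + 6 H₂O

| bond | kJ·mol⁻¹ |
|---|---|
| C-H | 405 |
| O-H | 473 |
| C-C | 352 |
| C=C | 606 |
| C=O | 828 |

Let D be the O=O bond energy.
Σ(broken) = 2×352 + 12×405 + 2×606 + 9×D = 6776 + 9D
Σ(formed) = 12×828 + 12×473 = 15612
ΔH = Σ(broken) − Σ(formed) = (6776 + 9D) − (15612) = −8836 + 9D
Setting this equal to −4291 kJ gives 9D = 4545, so D = 505 kJ/mol.

D(O=O) ≈ 505 kJ/mol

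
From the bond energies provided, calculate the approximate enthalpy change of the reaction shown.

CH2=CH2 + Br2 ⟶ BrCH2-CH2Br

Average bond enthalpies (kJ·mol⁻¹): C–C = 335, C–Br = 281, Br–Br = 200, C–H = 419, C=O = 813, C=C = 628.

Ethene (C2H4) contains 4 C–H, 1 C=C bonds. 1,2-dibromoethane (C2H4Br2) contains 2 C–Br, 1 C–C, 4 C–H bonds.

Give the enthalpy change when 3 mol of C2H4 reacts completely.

Bonds broken (reactants):
  Br–Br: 1 × 200 = 200
  C–H: 4 × 419 = 1676
  C=C: 1 × 628 = 628
  Σ(broken) = 2504 kJ
Bonds formed (products):
  C–Br: 2 × 281 = 562
  C–C: 1 × 335 = 335
  C–H: 4 × 419 = 1676
  Σ(formed) = 2573 kJ
ΔH = Σ(broken) − Σ(formed) = 2504 − 2573 = −69 kJ
For 3× the reaction as written: 3 × (−69) = −207 kJ

ΔH = −207 kJ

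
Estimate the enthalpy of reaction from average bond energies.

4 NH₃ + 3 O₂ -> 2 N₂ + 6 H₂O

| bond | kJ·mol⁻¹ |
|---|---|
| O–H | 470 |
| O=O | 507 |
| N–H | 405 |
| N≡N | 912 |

ΔH ≈ −1083 kJ

Bonds broken (reactants):
  N–H: 12 × 405 = 4860
  O=O: 3 × 507 = 1521
  Σ(broken) = 6381 kJ
Bonds formed (products):
  N≡N: 2 × 912 = 1824
  O–H: 12 × 470 = 5640
  Σ(formed) = 7464 kJ
ΔH = Σ(broken) − Σ(formed) = 6381 − 7464 = −1083 kJ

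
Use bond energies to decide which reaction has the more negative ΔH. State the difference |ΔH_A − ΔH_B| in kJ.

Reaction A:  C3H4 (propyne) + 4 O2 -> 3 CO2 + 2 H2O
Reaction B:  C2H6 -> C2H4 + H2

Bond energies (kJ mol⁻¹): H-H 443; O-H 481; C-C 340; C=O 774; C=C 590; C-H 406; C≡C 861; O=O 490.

Reaction A, by 1902 kJ

Reaction A:
  Bonds broken (reactants):
    C≡C: 1 × 861 = 861
    C-C: 1 × 340 = 340
    C-H: 4 × 406 = 1624
    O=O: 4 × 490 = 1960
    Σ(broken) = 4785 kJ
  Bonds formed (products):
    C=O: 6 × 774 = 4644
    O-H: 4 × 481 = 1924
    Σ(formed) = 6568 kJ
  ΔH_A = 4785 − 6568 = −1783 kJ
Reaction B:
  Bonds broken (reactants):
    C-C: 1 × 340 = 340
    C-H: 6 × 406 = 2436
    Σ(broken) = 2776 kJ
  Bonds formed (products):
    C-H: 4 × 406 = 1624
    C=C: 1 × 590 = 590
    H-H: 1 × 443 = 443
    Σ(formed) = 2657 kJ
  ΔH_B = 2776 − 2657 = +119 kJ
ΔH_A − ΔH_B = −1902 kJ, so reaction A has the more negative ΔH; |ΔH_A − ΔH_B| = 1902 kJ.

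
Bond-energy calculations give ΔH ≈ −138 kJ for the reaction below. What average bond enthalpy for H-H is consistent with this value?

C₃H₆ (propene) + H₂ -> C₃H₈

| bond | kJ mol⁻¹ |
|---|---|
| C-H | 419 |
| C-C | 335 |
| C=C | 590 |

D(H-H) ≈ 445 kJ/mol

Let D be the H-H bond energy.
Σ(broken) = 1×335 + 6×419 + 1×590 + 1×D = 3439 + D
Σ(formed) = 2×335 + 8×419 = 4022
ΔH = Σ(broken) − Σ(formed) = (3439 + D) − (4022) = −583 + D
Setting this equal to −138 kJ gives D = 445 kJ/mol.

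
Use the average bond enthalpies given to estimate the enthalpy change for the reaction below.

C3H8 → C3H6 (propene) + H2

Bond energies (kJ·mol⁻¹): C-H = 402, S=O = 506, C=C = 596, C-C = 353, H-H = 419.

Bonds broken (reactants):
  C-C: 2 × 353 = 706
  C-H: 8 × 402 = 3216
  Σ(broken) = 3922 kJ
Bonds formed (products):
  C-C: 1 × 353 = 353
  C-H: 6 × 402 = 2412
  C=C: 1 × 596 = 596
  H-H: 1 × 419 = 419
  Σ(formed) = 3780 kJ
ΔH = Σ(broken) − Σ(formed) = 3922 − 3780 = +142 kJ

ΔH ≈ +142 kJ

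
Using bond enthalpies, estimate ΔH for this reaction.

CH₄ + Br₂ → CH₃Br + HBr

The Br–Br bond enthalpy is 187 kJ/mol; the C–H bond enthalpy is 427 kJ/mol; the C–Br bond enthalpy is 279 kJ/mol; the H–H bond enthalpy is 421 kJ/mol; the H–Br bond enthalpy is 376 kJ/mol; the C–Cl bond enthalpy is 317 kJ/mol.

ΔH ≈ −41 kJ

Bonds broken (reactants):
  Br–Br: 1 × 187 = 187
  C–H: 4 × 427 = 1708
  Σ(broken) = 1895 kJ
Bonds formed (products):
  C–Br: 1 × 279 = 279
  C–H: 3 × 427 = 1281
  H–Br: 1 × 376 = 376
  Σ(formed) = 1936 kJ
ΔH = Σ(broken) − Σ(formed) = 1895 − 1936 = −41 kJ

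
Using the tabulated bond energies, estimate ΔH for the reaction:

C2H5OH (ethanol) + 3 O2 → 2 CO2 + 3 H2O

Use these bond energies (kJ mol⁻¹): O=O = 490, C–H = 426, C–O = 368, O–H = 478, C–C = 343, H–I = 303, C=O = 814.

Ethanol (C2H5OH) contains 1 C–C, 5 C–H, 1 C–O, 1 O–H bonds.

Bonds broken (reactants):
  C–C: 1 × 343 = 343
  C–H: 5 × 426 = 2130
  C–O: 1 × 368 = 368
  O–H: 1 × 478 = 478
  O=O: 3 × 490 = 1470
  Σ(broken) = 4789 kJ
Bonds formed (products):
  C=O: 4 × 814 = 3256
  O–H: 6 × 478 = 2868
  Σ(formed) = 6124 kJ
ΔH = Σ(broken) − Σ(formed) = 4789 − 6124 = −1335 kJ

ΔH ≈ −1335 kJ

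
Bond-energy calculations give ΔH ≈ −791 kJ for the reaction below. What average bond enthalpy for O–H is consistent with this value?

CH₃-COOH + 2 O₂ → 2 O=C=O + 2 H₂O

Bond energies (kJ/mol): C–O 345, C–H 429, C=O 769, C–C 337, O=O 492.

Let D be the O–H bond energy.
Σ(broken) = 1×337 + 3×429 + 1×345 + 1×769 + 1×D + 2×492 = 3722 + D
Σ(formed) = 4×769 + 4×D = 3076 + 4D
ΔH = Σ(broken) − Σ(formed) = (3722 + D) − (3076 + 4D) = +646 − 3D
Setting this equal to −791 kJ gives 3D = 1437, so D = 479 kJ/mol.

D(O–H) ≈ 479 kJ/mol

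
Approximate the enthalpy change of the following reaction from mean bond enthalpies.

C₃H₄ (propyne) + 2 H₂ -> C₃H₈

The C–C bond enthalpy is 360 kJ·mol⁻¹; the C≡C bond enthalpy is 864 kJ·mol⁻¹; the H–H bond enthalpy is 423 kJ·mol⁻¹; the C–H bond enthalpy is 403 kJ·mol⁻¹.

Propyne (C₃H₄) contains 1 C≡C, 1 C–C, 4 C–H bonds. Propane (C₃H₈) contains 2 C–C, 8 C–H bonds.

Bonds broken (reactants):
  C≡C: 1 × 864 = 864
  C–C: 1 × 360 = 360
  C–H: 4 × 403 = 1612
  H–H: 2 × 423 = 846
  Σ(broken) = 3682 kJ
Bonds formed (products):
  C–C: 2 × 360 = 720
  C–H: 8 × 403 = 3224
  Σ(formed) = 3944 kJ
ΔH = Σ(broken) − Σ(formed) = 3682 − 3944 = −262 kJ

ΔH ≈ −262 kJ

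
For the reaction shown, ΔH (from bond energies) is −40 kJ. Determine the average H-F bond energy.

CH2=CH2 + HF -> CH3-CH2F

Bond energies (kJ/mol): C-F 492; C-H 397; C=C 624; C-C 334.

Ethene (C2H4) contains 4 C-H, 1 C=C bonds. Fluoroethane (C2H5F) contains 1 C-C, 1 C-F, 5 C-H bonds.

D(H-F) ≈ 559 kJ/mol

Let D be the H-F bond energy.
Σ(broken) = 4×397 + 1×624 + 1×D = 2212 + D
Σ(formed) = 1×334 + 1×492 + 5×397 = 2811
ΔH = Σ(broken) − Σ(formed) = (2212 + D) − (2811) = −599 + D
Setting this equal to −40 kJ gives D = 559 kJ/mol.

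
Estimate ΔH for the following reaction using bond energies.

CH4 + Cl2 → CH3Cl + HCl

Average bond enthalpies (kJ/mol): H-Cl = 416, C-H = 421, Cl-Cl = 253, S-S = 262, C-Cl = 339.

ΔH ≈ −81 kJ

Bonds broken (reactants):
  C-H: 4 × 421 = 1684
  Cl-Cl: 1 × 253 = 253
  Σ(broken) = 1937 kJ
Bonds formed (products):
  C-Cl: 1 × 339 = 339
  C-H: 3 × 421 = 1263
  H-Cl: 1 × 416 = 416
  Σ(formed) = 2018 kJ
ΔH = Σ(broken) − Σ(formed) = 1937 − 2018 = −81 kJ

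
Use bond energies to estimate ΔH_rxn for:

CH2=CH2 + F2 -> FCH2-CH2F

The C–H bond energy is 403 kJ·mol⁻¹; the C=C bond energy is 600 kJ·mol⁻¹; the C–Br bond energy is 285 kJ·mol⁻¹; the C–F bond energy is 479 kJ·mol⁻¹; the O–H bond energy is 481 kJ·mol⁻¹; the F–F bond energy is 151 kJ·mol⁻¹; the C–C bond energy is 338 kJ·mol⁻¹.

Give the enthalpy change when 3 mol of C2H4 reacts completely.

ΔH = −1635 kJ

Bonds broken (reactants):
  C–H: 4 × 403 = 1612
  C=C: 1 × 600 = 600
  F–F: 1 × 151 = 151
  Σ(broken) = 2363 kJ
Bonds formed (products):
  C–C: 1 × 338 = 338
  C–F: 2 × 479 = 958
  C–H: 4 × 403 = 1612
  Σ(formed) = 2908 kJ
ΔH = Σ(broken) − Σ(formed) = 2363 − 2908 = −545 kJ
For 3× the reaction as written: 3 × (−545) = −1635 kJ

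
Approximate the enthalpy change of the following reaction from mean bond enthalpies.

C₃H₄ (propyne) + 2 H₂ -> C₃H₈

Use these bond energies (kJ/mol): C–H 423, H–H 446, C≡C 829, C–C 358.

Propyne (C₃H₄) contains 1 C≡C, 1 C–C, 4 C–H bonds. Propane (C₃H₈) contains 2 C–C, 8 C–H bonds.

ΔH ≈ −329 kJ

Bonds broken (reactants):
  C≡C: 1 × 829 = 829
  C–C: 1 × 358 = 358
  C–H: 4 × 423 = 1692
  H–H: 2 × 446 = 892
  Σ(broken) = 3771 kJ
Bonds formed (products):
  C–C: 2 × 358 = 716
  C–H: 8 × 423 = 3384
  Σ(formed) = 4100 kJ
ΔH = Σ(broken) − Σ(formed) = 3771 − 4100 = −329 kJ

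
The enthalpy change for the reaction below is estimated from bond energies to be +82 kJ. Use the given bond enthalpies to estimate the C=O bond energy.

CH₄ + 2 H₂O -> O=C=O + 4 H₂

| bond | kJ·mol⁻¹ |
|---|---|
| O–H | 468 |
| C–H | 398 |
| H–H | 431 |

Let D be the C=O bond energy.
Σ(broken) = 4×398 + 4×468 = 3464
Σ(formed) = 2×D + 4×431 = 1724 + 2D
ΔH = Σ(broken) − Σ(formed) = (3464) − (1724 + 2D) = +1740 − 2D
Setting this equal to +82 kJ gives 2D = 1658, so D = 829 kJ/mol.

D(C=O) ≈ 829 kJ/mol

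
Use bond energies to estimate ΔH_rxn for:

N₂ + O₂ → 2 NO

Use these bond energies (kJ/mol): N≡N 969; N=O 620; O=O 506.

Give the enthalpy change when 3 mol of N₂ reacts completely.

ΔH = +705 kJ

Bonds broken (reactants):
  N≡N: 1 × 969 = 969
  O=O: 1 × 506 = 506
  Σ(broken) = 1475 kJ
Bonds formed (products):
  N=O: 2 × 620 = 1240
  Σ(formed) = 1240 kJ
ΔH = Σ(broken) − Σ(formed) = 1475 − 1240 = +235 kJ
For 3× the reaction as written: 3 × (+235) = +705 kJ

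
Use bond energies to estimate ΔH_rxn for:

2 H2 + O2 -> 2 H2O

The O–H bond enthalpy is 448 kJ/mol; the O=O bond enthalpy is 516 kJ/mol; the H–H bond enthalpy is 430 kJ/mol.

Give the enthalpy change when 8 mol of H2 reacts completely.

Bonds broken (reactants):
  H–H: 2 × 430 = 860
  O=O: 1 × 516 = 516
  Σ(broken) = 1376 kJ
Bonds formed (products):
  O–H: 4 × 448 = 1792
  Σ(formed) = 1792 kJ
ΔH = Σ(broken) − Σ(formed) = 1376 − 1792 = −416 kJ
For 4× the reaction as written: 4 × (−416) = −1664 kJ

ΔH = −1664 kJ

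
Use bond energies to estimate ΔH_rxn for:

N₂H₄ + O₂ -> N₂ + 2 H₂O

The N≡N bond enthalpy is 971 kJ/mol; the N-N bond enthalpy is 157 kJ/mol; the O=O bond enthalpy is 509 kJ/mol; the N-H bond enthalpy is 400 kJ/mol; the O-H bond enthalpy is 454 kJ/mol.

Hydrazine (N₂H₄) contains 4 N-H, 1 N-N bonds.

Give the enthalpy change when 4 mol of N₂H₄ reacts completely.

Bonds broken (reactants):
  N-H: 4 × 400 = 1600
  N-N: 1 × 157 = 157
  O=O: 1 × 509 = 509
  Σ(broken) = 2266 kJ
Bonds formed (products):
  N≡N: 1 × 971 = 971
  O-H: 4 × 454 = 1816
  Σ(formed) = 2787 kJ
ΔH = Σ(broken) − Σ(formed) = 2266 − 2787 = −521 kJ
For 4× the reaction as written: 4 × (−521) = −2084 kJ

ΔH = −2084 kJ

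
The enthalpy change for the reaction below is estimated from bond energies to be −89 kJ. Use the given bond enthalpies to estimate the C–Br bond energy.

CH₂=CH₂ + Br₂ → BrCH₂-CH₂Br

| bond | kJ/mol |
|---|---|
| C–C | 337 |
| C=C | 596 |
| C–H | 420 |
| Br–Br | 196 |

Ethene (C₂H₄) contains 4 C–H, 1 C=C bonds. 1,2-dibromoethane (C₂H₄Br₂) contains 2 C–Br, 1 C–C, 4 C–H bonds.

Let D be the C–Br bond energy.
Σ(broken) = 1×196 + 4×420 + 1×596 = 2472
Σ(formed) = 2×D + 1×337 + 4×420 = 2017 + 2D
ΔH = Σ(broken) − Σ(formed) = (2472) − (2017 + 2D) = +455 − 2D
Setting this equal to −89 kJ gives 2D = 544, so D = 272 kJ/mol.

D(C–Br) ≈ 272 kJ/mol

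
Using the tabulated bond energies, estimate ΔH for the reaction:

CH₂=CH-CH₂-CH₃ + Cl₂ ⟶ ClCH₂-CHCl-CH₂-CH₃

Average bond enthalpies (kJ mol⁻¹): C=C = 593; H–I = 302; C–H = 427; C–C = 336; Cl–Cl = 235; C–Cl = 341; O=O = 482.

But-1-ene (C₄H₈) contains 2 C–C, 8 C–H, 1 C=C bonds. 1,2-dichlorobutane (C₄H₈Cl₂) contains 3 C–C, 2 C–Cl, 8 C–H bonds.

ΔH ≈ −190 kJ

Bonds broken (reactants):
  C–C: 2 × 336 = 672
  C–H: 8 × 427 = 3416
  C=C: 1 × 593 = 593
  Cl–Cl: 1 × 235 = 235
  Σ(broken) = 4916 kJ
Bonds formed (products):
  C–C: 3 × 336 = 1008
  C–Cl: 2 × 341 = 682
  C–H: 8 × 427 = 3416
  Σ(formed) = 5106 kJ
ΔH = Σ(broken) − Σ(formed) = 4916 − 5106 = −190 kJ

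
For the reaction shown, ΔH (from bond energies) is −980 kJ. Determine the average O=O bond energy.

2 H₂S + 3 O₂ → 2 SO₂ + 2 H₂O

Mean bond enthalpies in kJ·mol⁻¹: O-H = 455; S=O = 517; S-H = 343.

D(O=O) ≈ 512 kJ/mol

Let D be the O=O bond energy.
Σ(broken) = 3×D + 4×343 = 1372 + 3D
Σ(formed) = 4×455 + 4×517 = 3888
ΔH = Σ(broken) − Σ(formed) = (1372 + 3D) − (3888) = −2516 + 3D
Setting this equal to −980 kJ gives 3D = 1536, so D = 512 kJ/mol.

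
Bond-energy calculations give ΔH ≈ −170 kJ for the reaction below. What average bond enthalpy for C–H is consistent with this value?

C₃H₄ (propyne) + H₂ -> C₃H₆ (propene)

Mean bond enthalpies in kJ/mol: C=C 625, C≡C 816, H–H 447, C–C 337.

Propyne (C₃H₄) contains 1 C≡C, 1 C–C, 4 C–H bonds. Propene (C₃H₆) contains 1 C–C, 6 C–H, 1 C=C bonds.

Let D be the C–H bond energy.
Σ(broken) = 1×816 + 1×337 + 4×D + 1×447 = 1600 + 4D
Σ(formed) = 1×337 + 6×D + 1×625 = 962 + 6D
ΔH = Σ(broken) − Σ(formed) = (1600 + 4D) − (962 + 6D) = +638 − 2D
Setting this equal to −170 kJ gives 2D = 808, so D = 404 kJ/mol.

D(C–H) ≈ 404 kJ/mol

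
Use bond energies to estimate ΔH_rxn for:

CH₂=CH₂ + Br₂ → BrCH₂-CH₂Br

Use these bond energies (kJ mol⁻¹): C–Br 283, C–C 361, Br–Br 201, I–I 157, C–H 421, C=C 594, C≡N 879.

Bonds broken (reactants):
  Br–Br: 1 × 201 = 201
  C–H: 4 × 421 = 1684
  C=C: 1 × 594 = 594
  Σ(broken) = 2479 kJ
Bonds formed (products):
  C–Br: 2 × 283 = 566
  C–C: 1 × 361 = 361
  C–H: 4 × 421 = 1684
  Σ(formed) = 2611 kJ
ΔH = Σ(broken) − Σ(formed) = 2479 − 2611 = −132 kJ

ΔH ≈ −132 kJ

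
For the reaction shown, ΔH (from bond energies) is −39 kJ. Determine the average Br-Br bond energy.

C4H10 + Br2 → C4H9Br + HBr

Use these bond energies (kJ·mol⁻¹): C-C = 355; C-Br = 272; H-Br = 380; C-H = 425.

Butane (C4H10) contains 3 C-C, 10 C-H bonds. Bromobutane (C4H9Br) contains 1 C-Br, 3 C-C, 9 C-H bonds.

D(Br-Br) ≈ 188 kJ/mol

Let D be the Br-Br bond energy.
Σ(broken) = 1×D + 3×355 + 10×425 = 5315 + D
Σ(formed) = 1×272 + 3×355 + 9×425 + 1×380 = 5542
ΔH = Σ(broken) − Σ(formed) = (5315 + D) − (5542) = −227 + D
Setting this equal to −39 kJ gives D = 188 kJ/mol.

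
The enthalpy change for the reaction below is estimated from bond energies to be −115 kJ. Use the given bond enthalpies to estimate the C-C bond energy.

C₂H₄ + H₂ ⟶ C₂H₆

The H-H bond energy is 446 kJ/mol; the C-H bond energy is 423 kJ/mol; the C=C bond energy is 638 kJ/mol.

D(C-C) ≈ 353 kJ/mol

Let D be the C-C bond energy.
Σ(broken) = 4×423 + 1×638 + 1×446 = 2776
Σ(formed) = 1×D + 6×423 = 2538 + D
ΔH = Σ(broken) − Σ(formed) = (2776) − (2538 + D) = +238 − D
Setting this equal to −115 kJ gives D = 353 kJ/mol.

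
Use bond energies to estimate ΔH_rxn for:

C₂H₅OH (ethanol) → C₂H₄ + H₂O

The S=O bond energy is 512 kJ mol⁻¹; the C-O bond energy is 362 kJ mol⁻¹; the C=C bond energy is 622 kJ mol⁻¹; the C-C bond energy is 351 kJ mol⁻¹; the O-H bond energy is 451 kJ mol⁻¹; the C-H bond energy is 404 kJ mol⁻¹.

ΔH ≈ +44 kJ

Bonds broken (reactants):
  C-C: 1 × 351 = 351
  C-H: 5 × 404 = 2020
  C-O: 1 × 362 = 362
  O-H: 1 × 451 = 451
  Σ(broken) = 3184 kJ
Bonds formed (products):
  C-H: 4 × 404 = 1616
  C=C: 1 × 622 = 622
  O-H: 2 × 451 = 902
  Σ(formed) = 3140 kJ
ΔH = Σ(broken) − Σ(formed) = 3184 − 3140 = +44 kJ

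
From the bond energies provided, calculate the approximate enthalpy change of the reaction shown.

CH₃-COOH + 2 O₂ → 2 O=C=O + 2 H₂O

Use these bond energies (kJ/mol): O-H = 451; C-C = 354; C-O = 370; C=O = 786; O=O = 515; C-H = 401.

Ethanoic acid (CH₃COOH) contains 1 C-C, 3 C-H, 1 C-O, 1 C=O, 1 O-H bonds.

Bonds broken (reactants):
  C-C: 1 × 354 = 354
  C-H: 3 × 401 = 1203
  C-O: 1 × 370 = 370
  C=O: 1 × 786 = 786
  O-H: 1 × 451 = 451
  O=O: 2 × 515 = 1030
  Σ(broken) = 4194 kJ
Bonds formed (products):
  C=O: 4 × 786 = 3144
  O-H: 4 × 451 = 1804
  Σ(formed) = 4948 kJ
ΔH = Σ(broken) − Σ(formed) = 4194 − 4948 = −754 kJ

ΔH ≈ −754 kJ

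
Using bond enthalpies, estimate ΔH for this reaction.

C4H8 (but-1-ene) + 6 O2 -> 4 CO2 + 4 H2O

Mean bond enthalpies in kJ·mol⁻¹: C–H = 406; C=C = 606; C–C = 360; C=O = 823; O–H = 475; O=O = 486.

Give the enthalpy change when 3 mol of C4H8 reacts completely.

Bonds broken (reactants):
  C–C: 2 × 360 = 720
  C–H: 8 × 406 = 3248
  C=C: 1 × 606 = 606
  O=O: 6 × 486 = 2916
  Σ(broken) = 7490 kJ
Bonds formed (products):
  C=O: 8 × 823 = 6584
  O–H: 8 × 475 = 3800
  Σ(formed) = 10384 kJ
ΔH = Σ(broken) − Σ(formed) = 7490 − 10384 = −2894 kJ
For 3× the reaction as written: 3 × (−2894) = −8682 kJ

ΔH = −8682 kJ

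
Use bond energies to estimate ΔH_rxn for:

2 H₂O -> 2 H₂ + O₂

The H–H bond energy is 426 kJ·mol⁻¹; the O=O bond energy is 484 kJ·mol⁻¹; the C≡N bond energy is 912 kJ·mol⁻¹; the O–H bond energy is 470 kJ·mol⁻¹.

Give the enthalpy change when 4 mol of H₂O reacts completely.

Bonds broken (reactants):
  O–H: 4 × 470 = 1880
  Σ(broken) = 1880 kJ
Bonds formed (products):
  H–H: 2 × 426 = 852
  O=O: 1 × 484 = 484
  Σ(formed) = 1336 kJ
ΔH = Σ(broken) − Σ(formed) = 1880 − 1336 = +544 kJ
For 2× the reaction as written: 2 × (+544) = +1088 kJ

ΔH = +1088 kJ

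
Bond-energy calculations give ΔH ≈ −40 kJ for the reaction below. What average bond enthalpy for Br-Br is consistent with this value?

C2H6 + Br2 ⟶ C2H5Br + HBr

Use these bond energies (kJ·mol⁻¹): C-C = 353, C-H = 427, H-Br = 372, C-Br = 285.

D(Br-Br) ≈ 190 kJ/mol

Let D be the Br-Br bond energy.
Σ(broken) = 1×D + 1×353 + 6×427 = 2915 + D
Σ(formed) = 1×285 + 1×353 + 5×427 + 1×372 = 3145
ΔH = Σ(broken) − Σ(formed) = (2915 + D) − (3145) = −230 + D
Setting this equal to −40 kJ gives D = 190 kJ/mol.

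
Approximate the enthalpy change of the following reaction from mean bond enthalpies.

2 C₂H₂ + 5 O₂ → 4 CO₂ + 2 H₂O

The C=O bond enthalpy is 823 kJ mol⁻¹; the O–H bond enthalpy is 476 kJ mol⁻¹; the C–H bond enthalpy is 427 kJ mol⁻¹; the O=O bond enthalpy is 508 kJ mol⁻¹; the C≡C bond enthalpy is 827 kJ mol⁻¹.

Bonds broken (reactants):
  C≡C: 2 × 827 = 1654
  C–H: 4 × 427 = 1708
  O=O: 5 × 508 = 2540
  Σ(broken) = 5902 kJ
Bonds formed (products):
  C=O: 8 × 823 = 6584
  O–H: 4 × 476 = 1904
  Σ(formed) = 8488 kJ
ΔH = Σ(broken) − Σ(formed) = 5902 − 8488 = −2586 kJ

ΔH ≈ −2586 kJ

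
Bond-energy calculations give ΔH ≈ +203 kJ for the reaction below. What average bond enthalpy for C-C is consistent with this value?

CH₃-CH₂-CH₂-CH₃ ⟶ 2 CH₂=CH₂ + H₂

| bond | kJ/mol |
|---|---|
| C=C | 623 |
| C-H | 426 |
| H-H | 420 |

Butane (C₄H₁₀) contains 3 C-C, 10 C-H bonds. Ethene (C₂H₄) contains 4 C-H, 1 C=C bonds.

Let D be the C-C bond energy.
Σ(broken) = 3×D + 10×426 = 4260 + 3D
Σ(formed) = 8×426 + 2×623 + 1×420 = 5074
ΔH = Σ(broken) − Σ(formed) = (4260 + 3D) − (5074) = −814 + 3D
Setting this equal to +203 kJ gives 3D = 1017, so D = 339 kJ/mol.

D(C-C) ≈ 339 kJ/mol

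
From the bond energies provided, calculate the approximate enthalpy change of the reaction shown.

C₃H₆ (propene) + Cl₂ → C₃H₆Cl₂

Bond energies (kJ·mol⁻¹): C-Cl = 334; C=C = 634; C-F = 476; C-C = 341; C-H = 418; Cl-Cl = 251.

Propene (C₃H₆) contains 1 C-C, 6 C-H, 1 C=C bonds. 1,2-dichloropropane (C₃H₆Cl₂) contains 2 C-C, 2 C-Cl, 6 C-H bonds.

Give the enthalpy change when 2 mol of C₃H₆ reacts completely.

ΔH = −248 kJ

Bonds broken (reactants):
  C-C: 1 × 341 = 341
  C-H: 6 × 418 = 2508
  C=C: 1 × 634 = 634
  Cl-Cl: 1 × 251 = 251
  Σ(broken) = 3734 kJ
Bonds formed (products):
  C-C: 2 × 341 = 682
  C-Cl: 2 × 334 = 668
  C-H: 6 × 418 = 2508
  Σ(formed) = 3858 kJ
ΔH = Σ(broken) − Σ(formed) = 3734 − 3858 = −124 kJ
For 2× the reaction as written: 2 × (−124) = −248 kJ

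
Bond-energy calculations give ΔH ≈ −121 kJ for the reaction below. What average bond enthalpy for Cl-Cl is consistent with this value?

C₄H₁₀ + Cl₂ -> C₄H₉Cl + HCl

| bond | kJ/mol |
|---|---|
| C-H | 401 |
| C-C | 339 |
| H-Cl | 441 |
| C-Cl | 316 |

D(Cl-Cl) ≈ 235 kJ/mol

Let D be the Cl-Cl bond energy.
Σ(broken) = 3×339 + 10×401 + 1×D = 5027 + D
Σ(formed) = 3×339 + 1×316 + 9×401 + 1×441 = 5383
ΔH = Σ(broken) − Σ(formed) = (5027 + D) − (5383) = −356 + D
Setting this equal to −121 kJ gives D = 235 kJ/mol.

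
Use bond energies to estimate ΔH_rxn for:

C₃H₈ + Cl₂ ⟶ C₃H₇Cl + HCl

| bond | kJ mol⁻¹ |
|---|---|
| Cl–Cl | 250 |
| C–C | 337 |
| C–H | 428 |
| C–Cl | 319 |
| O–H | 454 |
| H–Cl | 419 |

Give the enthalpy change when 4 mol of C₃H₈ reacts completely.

Bonds broken (reactants):
  C–C: 2 × 337 = 674
  C–H: 8 × 428 = 3424
  Cl–Cl: 1 × 250 = 250
  Σ(broken) = 4348 kJ
Bonds formed (products):
  C–C: 2 × 337 = 674
  C–Cl: 1 × 319 = 319
  C–H: 7 × 428 = 2996
  H–Cl: 1 × 419 = 419
  Σ(formed) = 4408 kJ
ΔH = Σ(broken) − Σ(formed) = 4348 − 4408 = −60 kJ
For 4× the reaction as written: 4 × (−60) = −240 kJ

ΔH = −240 kJ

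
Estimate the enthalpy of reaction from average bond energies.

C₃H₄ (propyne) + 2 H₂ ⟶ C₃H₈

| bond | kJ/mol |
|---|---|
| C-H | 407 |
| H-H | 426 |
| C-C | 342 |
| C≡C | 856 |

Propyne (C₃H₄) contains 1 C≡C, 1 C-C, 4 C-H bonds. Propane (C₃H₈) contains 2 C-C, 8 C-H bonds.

ΔH ≈ −262 kJ

Bonds broken (reactants):
  C≡C: 1 × 856 = 856
  C-C: 1 × 342 = 342
  C-H: 4 × 407 = 1628
  H-H: 2 × 426 = 852
  Σ(broken) = 3678 kJ
Bonds formed (products):
  C-C: 2 × 342 = 684
  C-H: 8 × 407 = 3256
  Σ(formed) = 3940 kJ
ΔH = Σ(broken) − Σ(formed) = 3678 − 3940 = −262 kJ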